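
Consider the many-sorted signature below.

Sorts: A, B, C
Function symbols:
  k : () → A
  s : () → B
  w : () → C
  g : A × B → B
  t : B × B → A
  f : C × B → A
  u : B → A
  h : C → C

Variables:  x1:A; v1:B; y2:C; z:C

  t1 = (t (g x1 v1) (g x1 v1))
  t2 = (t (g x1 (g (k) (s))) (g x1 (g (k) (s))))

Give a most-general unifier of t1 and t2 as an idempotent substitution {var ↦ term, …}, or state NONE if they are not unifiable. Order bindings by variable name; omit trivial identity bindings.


{v1 ↦ (g (k) (s))}


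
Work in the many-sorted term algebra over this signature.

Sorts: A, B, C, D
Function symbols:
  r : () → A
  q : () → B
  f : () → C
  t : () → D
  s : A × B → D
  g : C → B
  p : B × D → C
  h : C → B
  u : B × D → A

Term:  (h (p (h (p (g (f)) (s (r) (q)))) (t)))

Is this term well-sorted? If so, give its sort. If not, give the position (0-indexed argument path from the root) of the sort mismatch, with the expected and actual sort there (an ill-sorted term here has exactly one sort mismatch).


well-sorted; sort = B

          (f) : C
        (g (f)) : B
          (r) : A
          (q) : B
        (s (r) (q)) : D
      (p (g (f)) (s (r) (q))) : C
    (h (p (g (f)) (s (r) (q)))) : B
    (t) : D
  (p (h (p (g (f)) (s (r) (q)))) (t)) : C
(h (p (h (p (g (f)) (s (r) (q)))) (t))) : B


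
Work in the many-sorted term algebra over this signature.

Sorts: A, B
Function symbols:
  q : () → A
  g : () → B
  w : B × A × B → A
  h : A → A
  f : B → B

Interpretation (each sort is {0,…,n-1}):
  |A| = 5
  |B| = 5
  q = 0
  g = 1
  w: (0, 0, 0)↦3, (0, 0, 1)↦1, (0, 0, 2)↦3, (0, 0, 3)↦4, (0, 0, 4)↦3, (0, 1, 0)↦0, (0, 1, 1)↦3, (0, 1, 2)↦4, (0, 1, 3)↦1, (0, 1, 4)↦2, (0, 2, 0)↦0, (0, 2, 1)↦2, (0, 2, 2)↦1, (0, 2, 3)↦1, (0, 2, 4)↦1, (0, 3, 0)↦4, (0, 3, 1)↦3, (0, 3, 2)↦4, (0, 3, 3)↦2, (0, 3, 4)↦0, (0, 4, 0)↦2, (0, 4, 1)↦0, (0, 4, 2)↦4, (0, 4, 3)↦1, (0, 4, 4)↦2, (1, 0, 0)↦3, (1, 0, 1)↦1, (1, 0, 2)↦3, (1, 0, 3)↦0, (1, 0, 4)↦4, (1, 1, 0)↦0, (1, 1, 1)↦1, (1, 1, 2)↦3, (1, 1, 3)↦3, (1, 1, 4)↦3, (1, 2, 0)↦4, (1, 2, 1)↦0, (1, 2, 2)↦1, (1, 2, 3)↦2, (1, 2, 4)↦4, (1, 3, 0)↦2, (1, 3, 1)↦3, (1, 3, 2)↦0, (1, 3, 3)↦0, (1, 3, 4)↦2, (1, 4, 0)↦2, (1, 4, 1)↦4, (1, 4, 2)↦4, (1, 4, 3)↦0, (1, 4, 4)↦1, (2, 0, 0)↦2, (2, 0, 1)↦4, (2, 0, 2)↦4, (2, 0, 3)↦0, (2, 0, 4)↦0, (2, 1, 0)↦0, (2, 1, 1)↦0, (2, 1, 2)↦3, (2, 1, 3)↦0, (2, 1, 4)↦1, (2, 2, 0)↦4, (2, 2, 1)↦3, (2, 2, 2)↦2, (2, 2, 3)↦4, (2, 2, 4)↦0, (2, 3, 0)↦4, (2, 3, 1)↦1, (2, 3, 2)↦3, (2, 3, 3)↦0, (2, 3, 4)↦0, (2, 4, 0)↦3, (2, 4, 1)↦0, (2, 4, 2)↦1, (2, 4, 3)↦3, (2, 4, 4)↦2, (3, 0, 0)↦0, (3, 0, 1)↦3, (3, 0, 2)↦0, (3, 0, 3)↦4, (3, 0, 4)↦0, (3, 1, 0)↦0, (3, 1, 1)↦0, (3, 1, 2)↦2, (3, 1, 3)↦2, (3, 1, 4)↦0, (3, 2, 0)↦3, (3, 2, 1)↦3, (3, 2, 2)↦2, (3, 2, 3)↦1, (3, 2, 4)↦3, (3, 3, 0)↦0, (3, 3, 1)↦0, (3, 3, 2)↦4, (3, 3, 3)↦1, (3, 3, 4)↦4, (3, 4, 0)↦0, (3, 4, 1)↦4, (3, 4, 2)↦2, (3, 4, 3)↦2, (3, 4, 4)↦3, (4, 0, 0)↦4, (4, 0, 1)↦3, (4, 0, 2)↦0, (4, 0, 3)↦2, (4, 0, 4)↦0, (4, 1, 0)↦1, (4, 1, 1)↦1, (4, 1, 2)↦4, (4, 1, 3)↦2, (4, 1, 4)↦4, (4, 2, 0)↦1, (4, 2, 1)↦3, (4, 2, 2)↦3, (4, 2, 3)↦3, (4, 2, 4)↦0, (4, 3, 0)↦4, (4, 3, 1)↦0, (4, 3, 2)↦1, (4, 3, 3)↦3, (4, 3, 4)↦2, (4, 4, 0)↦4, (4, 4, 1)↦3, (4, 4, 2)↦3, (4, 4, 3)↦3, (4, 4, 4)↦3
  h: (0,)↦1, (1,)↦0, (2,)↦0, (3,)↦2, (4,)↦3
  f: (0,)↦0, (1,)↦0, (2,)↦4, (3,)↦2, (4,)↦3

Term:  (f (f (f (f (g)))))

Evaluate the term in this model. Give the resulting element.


value = 0

  g = 1
  (f (g)) = f(1,) = 0
  (f (f (g))) = f(0,) = 0
  (f (f (f (g)))) = f(0,) = 0
  (f (f (f (f (g))))) = f(0,) = 0


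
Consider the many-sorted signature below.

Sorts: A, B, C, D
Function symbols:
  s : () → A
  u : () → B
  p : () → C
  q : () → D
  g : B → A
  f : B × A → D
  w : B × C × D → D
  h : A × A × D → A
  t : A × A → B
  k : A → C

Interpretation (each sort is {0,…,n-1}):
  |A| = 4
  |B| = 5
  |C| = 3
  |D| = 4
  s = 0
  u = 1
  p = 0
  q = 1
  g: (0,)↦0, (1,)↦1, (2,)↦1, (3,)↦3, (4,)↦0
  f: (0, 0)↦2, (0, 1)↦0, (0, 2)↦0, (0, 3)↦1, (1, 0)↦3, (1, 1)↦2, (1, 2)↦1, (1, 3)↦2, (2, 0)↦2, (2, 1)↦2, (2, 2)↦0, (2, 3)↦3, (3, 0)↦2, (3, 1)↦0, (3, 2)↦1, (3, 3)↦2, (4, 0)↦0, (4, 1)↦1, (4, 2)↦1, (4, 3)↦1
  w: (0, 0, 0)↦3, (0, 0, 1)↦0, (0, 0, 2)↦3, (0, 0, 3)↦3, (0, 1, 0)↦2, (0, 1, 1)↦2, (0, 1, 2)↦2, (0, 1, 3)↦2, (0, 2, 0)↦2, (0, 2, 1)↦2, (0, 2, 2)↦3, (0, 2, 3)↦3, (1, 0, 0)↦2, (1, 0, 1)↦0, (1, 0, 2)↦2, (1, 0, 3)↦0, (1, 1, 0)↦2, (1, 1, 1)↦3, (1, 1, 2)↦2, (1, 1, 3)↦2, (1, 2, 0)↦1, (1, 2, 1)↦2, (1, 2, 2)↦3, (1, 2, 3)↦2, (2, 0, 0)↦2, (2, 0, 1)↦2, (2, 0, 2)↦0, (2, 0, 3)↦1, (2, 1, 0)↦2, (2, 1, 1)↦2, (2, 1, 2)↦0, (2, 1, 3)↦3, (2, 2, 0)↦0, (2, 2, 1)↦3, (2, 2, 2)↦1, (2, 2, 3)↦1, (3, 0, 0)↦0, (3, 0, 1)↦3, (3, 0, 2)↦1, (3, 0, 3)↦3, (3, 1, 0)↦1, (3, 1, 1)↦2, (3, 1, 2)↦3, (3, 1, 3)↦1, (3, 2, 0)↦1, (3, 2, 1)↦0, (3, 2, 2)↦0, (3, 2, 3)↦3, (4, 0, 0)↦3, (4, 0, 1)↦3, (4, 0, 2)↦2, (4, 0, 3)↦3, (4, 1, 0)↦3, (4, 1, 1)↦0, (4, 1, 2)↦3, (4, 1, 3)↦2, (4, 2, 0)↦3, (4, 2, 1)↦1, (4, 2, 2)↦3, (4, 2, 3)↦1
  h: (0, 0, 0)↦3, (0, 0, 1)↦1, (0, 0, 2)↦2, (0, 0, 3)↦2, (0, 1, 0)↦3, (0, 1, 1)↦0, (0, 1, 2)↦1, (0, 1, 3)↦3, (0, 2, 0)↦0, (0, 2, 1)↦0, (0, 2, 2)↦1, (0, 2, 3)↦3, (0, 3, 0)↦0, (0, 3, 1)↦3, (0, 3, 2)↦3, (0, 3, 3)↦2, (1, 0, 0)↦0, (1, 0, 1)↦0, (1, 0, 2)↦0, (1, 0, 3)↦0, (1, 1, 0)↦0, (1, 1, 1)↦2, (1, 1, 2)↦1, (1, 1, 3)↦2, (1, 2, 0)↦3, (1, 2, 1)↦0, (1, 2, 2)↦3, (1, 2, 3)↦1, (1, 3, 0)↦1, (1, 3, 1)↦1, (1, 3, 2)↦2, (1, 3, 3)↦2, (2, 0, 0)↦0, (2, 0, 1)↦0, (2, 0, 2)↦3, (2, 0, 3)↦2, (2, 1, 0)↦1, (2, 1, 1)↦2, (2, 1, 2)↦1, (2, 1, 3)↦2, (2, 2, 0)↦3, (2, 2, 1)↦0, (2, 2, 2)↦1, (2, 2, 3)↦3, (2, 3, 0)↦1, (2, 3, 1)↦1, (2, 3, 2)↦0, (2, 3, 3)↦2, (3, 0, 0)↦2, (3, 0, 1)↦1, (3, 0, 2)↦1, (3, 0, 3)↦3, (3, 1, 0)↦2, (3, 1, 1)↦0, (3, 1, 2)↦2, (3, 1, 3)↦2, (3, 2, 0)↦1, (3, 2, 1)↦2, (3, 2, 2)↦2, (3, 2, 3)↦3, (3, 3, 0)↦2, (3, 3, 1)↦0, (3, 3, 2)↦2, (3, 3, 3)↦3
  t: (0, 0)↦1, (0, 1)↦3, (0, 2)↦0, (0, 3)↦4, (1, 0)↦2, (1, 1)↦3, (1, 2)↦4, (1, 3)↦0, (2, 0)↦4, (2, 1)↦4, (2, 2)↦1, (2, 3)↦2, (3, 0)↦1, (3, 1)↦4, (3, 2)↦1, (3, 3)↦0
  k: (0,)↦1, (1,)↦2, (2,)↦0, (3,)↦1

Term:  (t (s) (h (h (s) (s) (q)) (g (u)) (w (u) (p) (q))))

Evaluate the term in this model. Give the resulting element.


  s = 0
  s = 0
  s = 0
  q = 1
  (h (s) (s) (q)) = h(0, 0, 1) = 1
  u = 1
  (g (u)) = g(1,) = 1
  u = 1
  p = 0
  q = 1
  (w (u) (p) (q)) = w(1, 0, 1) = 0
  (h (h (s) (s) (q)) (g (u)) (w (u) (p) (q))) = h(1, 1, 0) = 0
  (t (s) (h (h (s) (s) (q)) (g (u)) (w (u) (p) (q)))) = t(0, 0) = 1

value = 1


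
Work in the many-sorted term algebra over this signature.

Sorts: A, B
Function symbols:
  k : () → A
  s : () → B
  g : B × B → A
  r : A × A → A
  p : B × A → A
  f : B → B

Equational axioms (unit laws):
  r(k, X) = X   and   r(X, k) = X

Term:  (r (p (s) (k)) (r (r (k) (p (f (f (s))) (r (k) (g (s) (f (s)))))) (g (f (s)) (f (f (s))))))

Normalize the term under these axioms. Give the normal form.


normal form = (r (p (s) (k)) (r (p (f (f (s))) (g (s) (f (s)))) (g (f (s)) (f (f (s))))))

1. (r (p (s) (k)) (r (r (k) (p (f (f (s))) (r (k) (g (s) (f (s)))))) (g (f (s)) (f (f (s))))))  →  (r (p (s) (k)) (r (p (f (f (s))) (r (k) (g (s) (f (s))))) (g (f (s)) (f (f (s))))))
2. (r (p (s) (k)) (r (p (f (f (s))) (r (k) (g (s) (f (s))))) (g (f (s)) (f (f (s))))))  →  (r (p (s) (k)) (r (p (f (f (s))) (g (s) (f (s)))) (g (f (s)) (f (f (s))))))


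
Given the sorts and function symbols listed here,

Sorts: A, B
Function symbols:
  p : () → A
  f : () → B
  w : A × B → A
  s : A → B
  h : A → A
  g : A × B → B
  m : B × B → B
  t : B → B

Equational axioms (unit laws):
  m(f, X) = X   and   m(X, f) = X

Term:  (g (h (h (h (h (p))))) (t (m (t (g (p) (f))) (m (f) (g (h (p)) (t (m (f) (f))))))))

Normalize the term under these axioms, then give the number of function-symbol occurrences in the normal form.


size = 17

1. (g (h (h (h (h (p))))) (t (m (t (g (p) (f))) (m (f) (g (h (p)) (t (m (f) (f))))))))  →  (g (h (h (h (h (p))))) (t (m (t (g (p) (f))) (g (h (p)) (t (m (f) (f)))))))
2. (g (h (h (h (h (p))))) (t (m (t (g (p) (f))) (g (h (p)) (t (m (f) (f)))))))  →  (g (h (h (h (h (p))))) (t (m (t (g (p) (f))) (g (h (p)) (t (f))))))
normal form: (g (h (h (h (h (p))))) (t (m (t (g (p) (f))) (g (h (p)) (t (f))))))


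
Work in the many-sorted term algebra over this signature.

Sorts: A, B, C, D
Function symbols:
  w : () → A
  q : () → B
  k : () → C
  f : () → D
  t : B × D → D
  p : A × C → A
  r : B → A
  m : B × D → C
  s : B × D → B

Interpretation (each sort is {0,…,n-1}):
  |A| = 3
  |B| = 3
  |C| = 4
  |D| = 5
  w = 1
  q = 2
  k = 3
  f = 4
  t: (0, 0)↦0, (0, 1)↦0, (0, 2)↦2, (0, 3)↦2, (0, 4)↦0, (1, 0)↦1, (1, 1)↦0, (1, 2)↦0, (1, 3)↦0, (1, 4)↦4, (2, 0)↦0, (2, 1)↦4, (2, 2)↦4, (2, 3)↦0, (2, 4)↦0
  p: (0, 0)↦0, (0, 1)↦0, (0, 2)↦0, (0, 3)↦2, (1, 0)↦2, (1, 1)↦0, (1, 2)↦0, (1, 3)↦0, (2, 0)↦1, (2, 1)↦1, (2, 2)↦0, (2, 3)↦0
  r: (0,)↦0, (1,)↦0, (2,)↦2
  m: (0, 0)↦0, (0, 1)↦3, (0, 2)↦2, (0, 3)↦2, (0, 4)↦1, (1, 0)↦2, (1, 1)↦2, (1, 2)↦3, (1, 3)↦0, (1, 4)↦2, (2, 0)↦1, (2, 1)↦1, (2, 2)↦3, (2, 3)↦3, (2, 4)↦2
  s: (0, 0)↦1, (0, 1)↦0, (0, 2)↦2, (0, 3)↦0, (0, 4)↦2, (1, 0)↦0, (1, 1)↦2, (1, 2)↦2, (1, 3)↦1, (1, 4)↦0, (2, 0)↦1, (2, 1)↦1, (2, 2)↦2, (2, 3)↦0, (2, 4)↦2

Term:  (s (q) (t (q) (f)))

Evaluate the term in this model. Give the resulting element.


  q = 2
  q = 2
  f = 4
  (t (q) (f)) = t(2, 4) = 0
  (s (q) (t (q) (f))) = s(2, 0) = 1

value = 1


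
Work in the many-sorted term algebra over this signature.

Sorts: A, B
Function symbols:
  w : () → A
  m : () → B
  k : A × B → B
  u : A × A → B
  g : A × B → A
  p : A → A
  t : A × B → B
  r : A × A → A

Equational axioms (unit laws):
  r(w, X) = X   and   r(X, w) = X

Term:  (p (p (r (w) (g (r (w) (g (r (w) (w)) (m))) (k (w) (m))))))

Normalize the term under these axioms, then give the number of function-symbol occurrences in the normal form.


1. (p (p (r (w) (g (r (w) (g (r (w) (w)) (m))) (k (w) (m))))))  →  (p (p (g (r (w) (g (r (w) (w)) (m))) (k (w) (m)))))
2. (p (p (g (r (w) (g (r (w) (w)) (m))) (k (w) (m)))))  →  (p (p (g (g (r (w) (w)) (m)) (k (w) (m)))))
3. (p (p (g (g (r (w) (w)) (m)) (k (w) (m)))))  →  (p (p (g (g (w) (m)) (k (w) (m)))))
normal form: (p (p (g (g (w) (m)) (k (w) (m)))))

size = 9


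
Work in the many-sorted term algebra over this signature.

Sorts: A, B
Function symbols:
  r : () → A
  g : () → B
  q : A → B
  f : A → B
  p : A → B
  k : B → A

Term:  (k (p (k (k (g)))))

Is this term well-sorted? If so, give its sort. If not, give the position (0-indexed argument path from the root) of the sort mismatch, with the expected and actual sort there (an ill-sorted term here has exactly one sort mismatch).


        (g) : B
      (k (g)) : A
    (k (k (g))) : ✗ arg 0 at [0, 0, 0] has sort A, expected B

ill-sorted at position [0, 0, 0]: expected B, got A


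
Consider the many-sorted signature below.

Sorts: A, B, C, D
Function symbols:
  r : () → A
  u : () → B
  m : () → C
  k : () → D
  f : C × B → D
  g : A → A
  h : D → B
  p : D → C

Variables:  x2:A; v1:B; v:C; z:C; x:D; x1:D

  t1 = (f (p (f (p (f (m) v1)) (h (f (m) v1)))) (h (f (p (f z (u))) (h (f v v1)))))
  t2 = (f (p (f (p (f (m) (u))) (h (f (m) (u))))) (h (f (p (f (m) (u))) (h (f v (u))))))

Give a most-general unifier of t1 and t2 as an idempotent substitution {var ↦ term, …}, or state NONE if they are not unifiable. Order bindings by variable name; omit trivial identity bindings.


{v1 ↦ (u), z ↦ (m)}


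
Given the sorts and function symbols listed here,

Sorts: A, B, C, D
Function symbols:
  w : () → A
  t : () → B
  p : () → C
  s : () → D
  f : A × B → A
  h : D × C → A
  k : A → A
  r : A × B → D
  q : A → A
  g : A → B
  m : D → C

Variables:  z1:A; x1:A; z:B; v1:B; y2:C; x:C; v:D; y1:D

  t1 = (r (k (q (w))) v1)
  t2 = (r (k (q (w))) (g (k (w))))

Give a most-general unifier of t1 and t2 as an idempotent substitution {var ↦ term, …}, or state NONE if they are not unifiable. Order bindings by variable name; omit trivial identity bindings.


{v1 ↦ (g (k (w)))}


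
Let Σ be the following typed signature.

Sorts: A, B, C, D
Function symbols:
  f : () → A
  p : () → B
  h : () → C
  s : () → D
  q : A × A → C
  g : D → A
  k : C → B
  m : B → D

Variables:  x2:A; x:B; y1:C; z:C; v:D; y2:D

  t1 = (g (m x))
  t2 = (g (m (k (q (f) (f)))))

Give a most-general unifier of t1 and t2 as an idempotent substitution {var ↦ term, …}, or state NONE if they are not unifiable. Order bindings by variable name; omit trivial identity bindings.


{x ↦ (k (q (f) (f)))}


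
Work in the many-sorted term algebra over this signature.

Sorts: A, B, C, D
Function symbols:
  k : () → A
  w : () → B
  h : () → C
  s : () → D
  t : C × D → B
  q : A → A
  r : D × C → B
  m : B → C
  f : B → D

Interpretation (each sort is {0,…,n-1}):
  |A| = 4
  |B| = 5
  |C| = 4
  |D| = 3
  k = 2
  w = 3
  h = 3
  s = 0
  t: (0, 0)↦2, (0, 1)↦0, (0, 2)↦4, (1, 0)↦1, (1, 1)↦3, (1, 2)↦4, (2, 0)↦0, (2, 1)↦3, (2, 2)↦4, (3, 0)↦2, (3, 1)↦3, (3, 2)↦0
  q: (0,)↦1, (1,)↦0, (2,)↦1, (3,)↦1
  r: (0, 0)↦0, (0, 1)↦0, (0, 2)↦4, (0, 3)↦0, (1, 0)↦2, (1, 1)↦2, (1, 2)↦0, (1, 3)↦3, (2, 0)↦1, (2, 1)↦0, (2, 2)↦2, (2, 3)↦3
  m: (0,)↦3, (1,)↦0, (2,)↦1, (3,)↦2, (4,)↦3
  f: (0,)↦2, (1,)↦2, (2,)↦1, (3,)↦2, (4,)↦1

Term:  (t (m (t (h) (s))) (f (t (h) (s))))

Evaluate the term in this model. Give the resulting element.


value = 3

  h = 3
  s = 0
  (t (h) (s)) = t(3, 0) = 2
  (m (t (h) (s))) = m(2,) = 1
  h = 3
  s = 0
  (t (h) (s)) = t(3, 0) = 2
  (f (t (h) (s))) = f(2,) = 1
  (t (m (t (h) (s))) (f (t (h) (s)))) = t(1, 1) = 3


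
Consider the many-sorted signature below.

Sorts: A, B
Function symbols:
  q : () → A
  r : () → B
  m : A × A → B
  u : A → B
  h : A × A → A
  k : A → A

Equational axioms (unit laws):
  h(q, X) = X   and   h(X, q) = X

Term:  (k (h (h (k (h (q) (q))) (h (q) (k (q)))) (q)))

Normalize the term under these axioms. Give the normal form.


normal form = (k (h (k (q)) (k (q))))

1. (k (h (h (k (h (q) (q))) (h (q) (k (q)))) (q)))  →  (k (h (k (h (q) (q))) (h (q) (k (q)))))
2. (k (h (k (h (q) (q))) (h (q) (k (q)))))  →  (k (h (k (q)) (h (q) (k (q)))))
3. (k (h (k (q)) (h (q) (k (q)))))  →  (k (h (k (q)) (k (q))))


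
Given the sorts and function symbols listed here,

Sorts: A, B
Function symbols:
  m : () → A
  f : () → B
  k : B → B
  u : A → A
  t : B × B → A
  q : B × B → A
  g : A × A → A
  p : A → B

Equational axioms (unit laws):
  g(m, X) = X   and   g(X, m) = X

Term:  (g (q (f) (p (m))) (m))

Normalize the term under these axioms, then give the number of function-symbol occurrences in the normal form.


1. (g (q (f) (p (m))) (m))  →  (q (f) (p (m)))
normal form: (q (f) (p (m)))

size = 4


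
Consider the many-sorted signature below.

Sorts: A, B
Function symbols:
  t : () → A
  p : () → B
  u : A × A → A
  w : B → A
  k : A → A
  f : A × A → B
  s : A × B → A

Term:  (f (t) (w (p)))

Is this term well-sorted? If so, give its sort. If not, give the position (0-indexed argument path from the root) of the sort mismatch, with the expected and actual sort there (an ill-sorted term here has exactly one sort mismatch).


  (t) : A
    (p) : B
  (w (p)) : A
(f (t) (w (p))) : B

well-sorted; sort = B


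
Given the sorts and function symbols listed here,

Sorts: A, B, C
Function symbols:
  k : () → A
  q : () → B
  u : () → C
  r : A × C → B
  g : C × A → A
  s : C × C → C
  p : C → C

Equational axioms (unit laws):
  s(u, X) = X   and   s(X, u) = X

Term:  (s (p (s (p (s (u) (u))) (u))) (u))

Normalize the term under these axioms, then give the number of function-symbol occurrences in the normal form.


1. (s (p (s (p (s (u) (u))) (u))) (u))  →  (p (s (p (s (u) (u))) (u)))
2. (p (s (p (s (u) (u))) (u)))  →  (p (p (s (u) (u))))
3. (p (p (s (u) (u))))  →  (p (p (u)))
normal form: (p (p (u)))

size = 3


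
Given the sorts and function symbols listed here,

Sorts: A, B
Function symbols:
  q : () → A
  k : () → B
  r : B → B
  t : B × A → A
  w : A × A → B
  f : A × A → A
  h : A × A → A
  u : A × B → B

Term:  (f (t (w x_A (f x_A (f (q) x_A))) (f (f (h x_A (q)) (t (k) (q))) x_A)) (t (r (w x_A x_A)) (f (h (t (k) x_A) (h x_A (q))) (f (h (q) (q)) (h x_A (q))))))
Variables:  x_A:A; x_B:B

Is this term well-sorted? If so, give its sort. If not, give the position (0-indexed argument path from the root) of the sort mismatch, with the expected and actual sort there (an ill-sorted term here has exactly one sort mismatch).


well-sorted; sort = A

      x_A : A
        x_A : A
          (q) : A
          x_A : A
        (f (q) x_A) : A
      (f x_A (f (q) x_A)) : A
    (w x_A (f x_A (f (q) x_A))) : B
          x_A : A
          (q) : A
        (h x_A (q)) : A
          (k) : B
          (q) : A
        (t (k) (q)) : A
      (f (h x_A (q)) (t (k) (q))) : A
      x_A : A
    (f (f (h x_A (q)) (t (k) (q))) x_A) : A
  (t (w x_A (f x_A (f (q) x_A))) (f (f (h x_A (q)) (t (k) (q))) x_A)) : A
        x_A : A
        x_A : A
      (w x_A x_A) : B
    (r (w x_A x_A)) : B
          (k) : B
          x_A : A
        (t (k) x_A) : A
          x_A : A
          (q) : A
        (h x_A (q)) : A
      (h (t (k) x_A) (h x_A (q))) : A
          (q) : A
          (q) : A
        (h (q) (q)) : A
          x_A : A
          (q) : A
        (h x_A (q)) : A
      (f (h (q) (q)) (h x_A (q))) : A
    (f (h (t (k) x_A) (h x_A (q))) (f (h (q) (q)) (h x_A (q)))) : A
  (t (r (w x_A x_A)) (f (h (t (k) x_A) (h x_A (q))) (f (h (q) (q)) (h x_A (q))))) : A
(f (t (w x_A (f x_A (f (q) x_A))) (f (f (h x_A (q)) (t (k) (q))) x_A)) (t (r (w x_A x_A)) (f (h (t (k) x_A) (h x_A (q))) (f (h (q) (q)) (h x_A (q)))))) : A


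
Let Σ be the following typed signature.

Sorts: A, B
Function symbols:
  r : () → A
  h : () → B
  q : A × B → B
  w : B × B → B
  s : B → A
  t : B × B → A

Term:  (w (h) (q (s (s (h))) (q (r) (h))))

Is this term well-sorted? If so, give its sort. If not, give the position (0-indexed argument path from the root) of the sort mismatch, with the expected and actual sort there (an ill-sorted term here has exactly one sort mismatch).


  (h) : B
        (h) : B
      (s (h)) : A
    (s (s (h))) : ✗ arg 0 at [1, 0, 0] has sort A, expected B
      (r) : A
      (h) : B
    (q (r) (h)) : B

ill-sorted at position [1, 0, 0]: expected B, got A


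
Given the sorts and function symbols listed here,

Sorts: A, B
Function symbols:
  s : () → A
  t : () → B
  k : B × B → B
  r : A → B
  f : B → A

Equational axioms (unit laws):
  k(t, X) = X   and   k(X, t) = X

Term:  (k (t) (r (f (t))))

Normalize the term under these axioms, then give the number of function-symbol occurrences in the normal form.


1. (k (t) (r (f (t))))  →  (r (f (t)))
normal form: (r (f (t)))

size = 3


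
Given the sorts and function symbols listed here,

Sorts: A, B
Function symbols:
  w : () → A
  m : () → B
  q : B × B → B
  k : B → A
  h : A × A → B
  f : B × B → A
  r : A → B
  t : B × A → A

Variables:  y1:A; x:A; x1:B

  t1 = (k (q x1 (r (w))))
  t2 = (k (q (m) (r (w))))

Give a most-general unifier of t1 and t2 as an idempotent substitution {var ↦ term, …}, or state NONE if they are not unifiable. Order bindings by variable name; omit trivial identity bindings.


{x1 ↦ (m)}


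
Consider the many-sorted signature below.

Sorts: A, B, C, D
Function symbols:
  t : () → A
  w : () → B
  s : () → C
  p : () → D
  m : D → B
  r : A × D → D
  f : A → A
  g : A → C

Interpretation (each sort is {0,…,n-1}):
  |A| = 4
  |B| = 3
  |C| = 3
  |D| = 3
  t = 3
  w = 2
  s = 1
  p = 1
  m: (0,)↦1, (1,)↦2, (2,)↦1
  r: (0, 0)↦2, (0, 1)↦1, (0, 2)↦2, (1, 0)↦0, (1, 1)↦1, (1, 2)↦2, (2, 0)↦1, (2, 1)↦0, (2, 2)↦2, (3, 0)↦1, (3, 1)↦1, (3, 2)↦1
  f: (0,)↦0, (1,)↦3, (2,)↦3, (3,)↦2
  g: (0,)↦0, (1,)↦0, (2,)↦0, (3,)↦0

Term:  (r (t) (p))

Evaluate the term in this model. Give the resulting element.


  t = 3
  p = 1
  (r (t) (p)) = r(3, 1) = 1

value = 1


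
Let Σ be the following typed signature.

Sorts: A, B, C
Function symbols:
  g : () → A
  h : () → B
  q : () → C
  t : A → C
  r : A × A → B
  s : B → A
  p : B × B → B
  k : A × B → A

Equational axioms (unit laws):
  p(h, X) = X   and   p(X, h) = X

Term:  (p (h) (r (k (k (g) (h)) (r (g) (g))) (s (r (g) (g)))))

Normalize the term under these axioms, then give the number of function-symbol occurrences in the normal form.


size = 12

1. (p (h) (r (k (k (g) (h)) (r (g) (g))) (s (r (g) (g)))))  →  (r (k (k (g) (h)) (r (g) (g))) (s (r (g) (g))))
normal form: (r (k (k (g) (h)) (r (g) (g))) (s (r (g) (g))))


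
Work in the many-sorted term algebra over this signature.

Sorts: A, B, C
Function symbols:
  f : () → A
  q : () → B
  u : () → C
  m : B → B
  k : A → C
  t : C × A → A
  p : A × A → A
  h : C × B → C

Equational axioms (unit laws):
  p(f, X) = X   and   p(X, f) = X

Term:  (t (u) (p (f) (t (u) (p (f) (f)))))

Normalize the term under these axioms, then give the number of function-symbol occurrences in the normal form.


1. (t (u) (p (f) (t (u) (p (f) (f)))))  →  (t (u) (t (u) (p (f) (f))))
2. (t (u) (t (u) (p (f) (f))))  →  (t (u) (t (u) (f)))
normal form: (t (u) (t (u) (f)))

size = 5


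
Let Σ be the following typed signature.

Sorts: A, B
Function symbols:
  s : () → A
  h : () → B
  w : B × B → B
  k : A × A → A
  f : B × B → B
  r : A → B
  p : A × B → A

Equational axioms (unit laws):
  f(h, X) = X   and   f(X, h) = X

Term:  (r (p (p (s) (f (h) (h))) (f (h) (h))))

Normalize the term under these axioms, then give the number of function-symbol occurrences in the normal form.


1. (r (p (p (s) (f (h) (h))) (f (h) (h))))  →  (r (p (p (s) (h)) (f (h) (h))))
2. (r (p (p (s) (h)) (f (h) (h))))  →  (r (p (p (s) (h)) (h)))
normal form: (r (p (p (s) (h)) (h)))

size = 6


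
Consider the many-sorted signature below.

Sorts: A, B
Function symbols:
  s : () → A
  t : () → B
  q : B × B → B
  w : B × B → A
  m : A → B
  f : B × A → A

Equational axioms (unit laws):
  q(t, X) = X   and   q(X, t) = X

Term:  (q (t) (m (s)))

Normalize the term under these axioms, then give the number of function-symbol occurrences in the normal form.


size = 2

1. (q (t) (m (s)))  →  (m (s))
normal form: (m (s))


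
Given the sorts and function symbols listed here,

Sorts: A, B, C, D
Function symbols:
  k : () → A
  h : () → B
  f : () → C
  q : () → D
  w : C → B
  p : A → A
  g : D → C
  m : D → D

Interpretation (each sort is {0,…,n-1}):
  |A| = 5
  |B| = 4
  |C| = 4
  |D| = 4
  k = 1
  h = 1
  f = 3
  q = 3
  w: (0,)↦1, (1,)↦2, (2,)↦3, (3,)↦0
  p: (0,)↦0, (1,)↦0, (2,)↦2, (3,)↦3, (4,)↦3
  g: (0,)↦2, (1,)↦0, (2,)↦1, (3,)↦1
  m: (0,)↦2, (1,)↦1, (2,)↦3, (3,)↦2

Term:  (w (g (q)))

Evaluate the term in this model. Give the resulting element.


value = 2

  q = 3
  (g (q)) = g(3,) = 1
  (w (g (q))) = w(1,) = 2


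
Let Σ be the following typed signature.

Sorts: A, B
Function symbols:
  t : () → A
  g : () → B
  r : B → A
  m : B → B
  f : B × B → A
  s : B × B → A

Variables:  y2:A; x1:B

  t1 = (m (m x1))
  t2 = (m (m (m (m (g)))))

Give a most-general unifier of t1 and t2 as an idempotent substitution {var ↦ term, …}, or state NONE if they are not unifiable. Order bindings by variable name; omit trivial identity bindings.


{x1 ↦ (m (m (g)))}


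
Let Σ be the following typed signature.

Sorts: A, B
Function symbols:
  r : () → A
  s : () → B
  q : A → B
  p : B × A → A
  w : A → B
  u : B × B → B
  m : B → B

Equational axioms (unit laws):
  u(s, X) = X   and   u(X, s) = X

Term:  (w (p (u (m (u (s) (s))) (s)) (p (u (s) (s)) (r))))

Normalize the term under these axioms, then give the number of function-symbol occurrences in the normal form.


1. (w (p (u (m (u (s) (s))) (s)) (p (u (s) (s)) (r))))  →  (w (p (m (u (s) (s))) (p (u (s) (s)) (r))))
2. (w (p (m (u (s) (s))) (p (u (s) (s)) (r))))  →  (w (p (m (s)) (p (u (s) (s)) (r))))
3. (w (p (m (s)) (p (u (s) (s)) (r))))  →  (w (p (m (s)) (p (s) (r))))
normal form: (w (p (m (s)) (p (s) (r))))

size = 7


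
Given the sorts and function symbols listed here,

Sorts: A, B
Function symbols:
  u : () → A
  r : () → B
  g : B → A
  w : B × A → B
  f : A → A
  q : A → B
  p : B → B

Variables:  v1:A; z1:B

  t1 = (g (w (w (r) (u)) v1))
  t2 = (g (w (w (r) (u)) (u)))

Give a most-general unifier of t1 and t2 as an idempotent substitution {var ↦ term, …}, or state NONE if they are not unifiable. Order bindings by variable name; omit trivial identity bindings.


{v1 ↦ (u)}


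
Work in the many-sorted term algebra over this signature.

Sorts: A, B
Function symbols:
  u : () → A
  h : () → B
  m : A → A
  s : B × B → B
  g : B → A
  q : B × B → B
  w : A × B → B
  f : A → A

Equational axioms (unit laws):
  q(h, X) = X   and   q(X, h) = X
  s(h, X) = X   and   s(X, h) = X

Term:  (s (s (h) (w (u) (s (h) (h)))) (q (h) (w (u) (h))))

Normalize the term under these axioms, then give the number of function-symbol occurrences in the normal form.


size = 7

1. (s (s (h) (w (u) (s (h) (h)))) (q (h) (w (u) (h))))  →  (s (w (u) (s (h) (h))) (q (h) (w (u) (h))))
2. (s (w (u) (s (h) (h))) (q (h) (w (u) (h))))  →  (s (w (u) (h)) (q (h) (w (u) (h))))
3. (s (w (u) (h)) (q (h) (w (u) (h))))  →  (s (w (u) (h)) (w (u) (h)))
normal form: (s (w (u) (h)) (w (u) (h)))


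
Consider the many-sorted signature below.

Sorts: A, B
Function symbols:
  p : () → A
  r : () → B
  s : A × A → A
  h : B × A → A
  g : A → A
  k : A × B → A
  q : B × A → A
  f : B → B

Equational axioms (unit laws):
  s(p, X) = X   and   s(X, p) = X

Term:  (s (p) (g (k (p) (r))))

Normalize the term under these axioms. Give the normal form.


normal form = (g (k (p) (r)))

1. (s (p) (g (k (p) (r))))  →  (g (k (p) (r)))


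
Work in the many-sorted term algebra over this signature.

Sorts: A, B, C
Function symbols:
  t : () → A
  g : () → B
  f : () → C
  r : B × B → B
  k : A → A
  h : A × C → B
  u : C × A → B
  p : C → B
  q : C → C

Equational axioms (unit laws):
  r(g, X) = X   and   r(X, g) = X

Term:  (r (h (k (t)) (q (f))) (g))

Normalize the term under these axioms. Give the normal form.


1. (r (h (k (t)) (q (f))) (g))  →  (h (k (t)) (q (f)))

normal form = (h (k (t)) (q (f)))


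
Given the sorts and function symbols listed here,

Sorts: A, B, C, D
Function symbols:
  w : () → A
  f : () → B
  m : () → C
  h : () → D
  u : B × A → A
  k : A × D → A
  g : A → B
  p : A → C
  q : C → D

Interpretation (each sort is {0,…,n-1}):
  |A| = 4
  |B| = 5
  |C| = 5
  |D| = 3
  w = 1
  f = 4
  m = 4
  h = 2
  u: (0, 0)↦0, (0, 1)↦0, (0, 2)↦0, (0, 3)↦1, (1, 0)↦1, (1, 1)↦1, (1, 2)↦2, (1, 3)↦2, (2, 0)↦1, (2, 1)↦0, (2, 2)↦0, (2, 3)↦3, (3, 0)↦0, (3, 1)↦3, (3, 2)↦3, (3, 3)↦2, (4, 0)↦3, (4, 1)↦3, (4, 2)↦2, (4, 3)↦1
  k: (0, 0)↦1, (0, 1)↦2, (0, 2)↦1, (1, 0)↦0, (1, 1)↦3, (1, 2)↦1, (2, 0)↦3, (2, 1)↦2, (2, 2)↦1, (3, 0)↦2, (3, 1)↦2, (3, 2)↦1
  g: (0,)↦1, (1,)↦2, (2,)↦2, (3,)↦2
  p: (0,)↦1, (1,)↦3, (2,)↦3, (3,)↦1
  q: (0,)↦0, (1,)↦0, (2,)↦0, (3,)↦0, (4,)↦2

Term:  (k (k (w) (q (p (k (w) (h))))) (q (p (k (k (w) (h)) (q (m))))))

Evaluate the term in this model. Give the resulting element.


value = 1

  w = 1
  w = 1
  h = 2
  (k (w) (h)) = k(1, 2) = 1
  (p (k (w) (h))) = p(1,) = 3
  (q (p (k (w) (h)))) = q(3,) = 0
  (k (w) (q (p (k (w) (h))))) = k(1, 0) = 0
  w = 1
  h = 2
  (k (w) (h)) = k(1, 2) = 1
  m = 4
  (q (m)) = q(4,) = 2
  (k (k (w) (h)) (q (m))) = k(1, 2) = 1
  (p (k (k (w) (h)) (q (m)))) = p(1,) = 3
  (q (p (k (k (w) (h)) (q (m))))) = q(3,) = 0
  (k (k (w) (q (p (k (w) (h))))) (q (p (k (k (w) (h)) (q (m)))))) = k(0, 0) = 1


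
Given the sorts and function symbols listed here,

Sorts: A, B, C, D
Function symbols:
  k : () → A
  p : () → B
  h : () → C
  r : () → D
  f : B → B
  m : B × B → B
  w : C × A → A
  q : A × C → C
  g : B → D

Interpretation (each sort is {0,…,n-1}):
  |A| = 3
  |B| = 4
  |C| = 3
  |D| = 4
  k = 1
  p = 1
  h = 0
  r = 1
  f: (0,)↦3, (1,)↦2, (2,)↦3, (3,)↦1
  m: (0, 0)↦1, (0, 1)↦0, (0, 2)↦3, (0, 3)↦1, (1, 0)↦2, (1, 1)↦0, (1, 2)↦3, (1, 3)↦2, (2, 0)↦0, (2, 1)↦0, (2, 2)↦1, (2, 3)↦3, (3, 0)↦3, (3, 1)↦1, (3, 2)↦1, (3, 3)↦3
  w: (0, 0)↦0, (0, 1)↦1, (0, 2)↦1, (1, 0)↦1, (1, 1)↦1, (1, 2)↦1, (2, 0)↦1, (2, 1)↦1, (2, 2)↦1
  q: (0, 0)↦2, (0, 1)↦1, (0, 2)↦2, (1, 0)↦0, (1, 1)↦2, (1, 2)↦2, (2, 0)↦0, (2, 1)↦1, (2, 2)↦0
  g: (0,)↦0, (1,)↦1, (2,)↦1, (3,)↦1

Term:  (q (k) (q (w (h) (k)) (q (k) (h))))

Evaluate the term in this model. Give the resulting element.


  k = 1
  h = 0
  k = 1
  (w (h) (k)) = w(0, 1) = 1
  k = 1
  h = 0
  (q (k) (h)) = q(1, 0) = 0
  (q (w (h) (k)) (q (k) (h))) = q(1, 0) = 0
  (q (k) (q (w (h) (k)) (q (k) (h)))) = q(1, 0) = 0

value = 0


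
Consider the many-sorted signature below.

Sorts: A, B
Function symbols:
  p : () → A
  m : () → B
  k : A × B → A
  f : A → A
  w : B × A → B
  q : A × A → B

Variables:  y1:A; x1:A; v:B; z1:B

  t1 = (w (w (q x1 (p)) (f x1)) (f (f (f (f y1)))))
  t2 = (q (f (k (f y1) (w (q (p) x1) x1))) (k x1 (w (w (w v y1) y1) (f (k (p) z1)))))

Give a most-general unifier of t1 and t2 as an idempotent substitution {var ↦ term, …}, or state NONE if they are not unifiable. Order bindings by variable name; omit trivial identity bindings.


NONE (not unifiable)

head clash or occurs-check failure — not unifiable


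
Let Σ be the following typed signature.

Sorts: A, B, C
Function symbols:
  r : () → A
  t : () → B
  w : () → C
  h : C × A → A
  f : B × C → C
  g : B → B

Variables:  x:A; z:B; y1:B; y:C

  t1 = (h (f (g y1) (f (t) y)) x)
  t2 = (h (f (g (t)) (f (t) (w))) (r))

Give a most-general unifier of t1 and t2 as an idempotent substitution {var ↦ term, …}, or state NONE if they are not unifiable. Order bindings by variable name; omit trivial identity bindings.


{x ↦ (r), y ↦ (w), y1 ↦ (t)}


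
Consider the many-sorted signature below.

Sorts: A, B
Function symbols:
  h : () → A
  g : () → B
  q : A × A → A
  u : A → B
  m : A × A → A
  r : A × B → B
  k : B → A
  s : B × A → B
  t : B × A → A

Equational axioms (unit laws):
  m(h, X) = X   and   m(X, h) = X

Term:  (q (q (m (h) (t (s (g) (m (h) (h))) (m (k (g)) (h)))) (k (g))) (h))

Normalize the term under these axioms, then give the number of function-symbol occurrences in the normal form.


size = 11

1. (q (q (m (h) (t (s (g) (m (h) (h))) (m (k (g)) (h)))) (k (g))) (h))  →  (q (q (t (s (g) (m (h) (h))) (m (k (g)) (h))) (k (g))) (h))
2. (q (q (t (s (g) (m (h) (h))) (m (k (g)) (h))) (k (g))) (h))  →  (q (q (t (s (g) (h)) (m (k (g)) (h))) (k (g))) (h))
3. (q (q (t (s (g) (h)) (m (k (g)) (h))) (k (g))) (h))  →  (q (q (t (s (g) (h)) (k (g))) (k (g))) (h))
normal form: (q (q (t (s (g) (h)) (k (g))) (k (g))) (h))


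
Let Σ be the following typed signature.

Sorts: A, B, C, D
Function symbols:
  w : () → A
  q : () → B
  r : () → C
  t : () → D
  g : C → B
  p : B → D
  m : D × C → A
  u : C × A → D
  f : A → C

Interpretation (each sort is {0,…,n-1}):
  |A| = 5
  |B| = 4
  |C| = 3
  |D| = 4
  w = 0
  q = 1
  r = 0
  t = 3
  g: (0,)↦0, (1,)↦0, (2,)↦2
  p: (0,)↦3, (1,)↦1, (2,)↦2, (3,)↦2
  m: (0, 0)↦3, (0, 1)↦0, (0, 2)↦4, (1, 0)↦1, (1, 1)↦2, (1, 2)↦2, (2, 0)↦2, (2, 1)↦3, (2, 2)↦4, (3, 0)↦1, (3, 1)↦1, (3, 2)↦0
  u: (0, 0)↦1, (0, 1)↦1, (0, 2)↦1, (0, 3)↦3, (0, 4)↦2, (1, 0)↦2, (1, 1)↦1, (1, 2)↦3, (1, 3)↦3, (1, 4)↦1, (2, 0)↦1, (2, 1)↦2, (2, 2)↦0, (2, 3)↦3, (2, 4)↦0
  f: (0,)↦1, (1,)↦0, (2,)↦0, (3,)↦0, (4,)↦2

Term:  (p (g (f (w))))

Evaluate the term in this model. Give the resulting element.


  w = 0
  (f (w)) = f(0,) = 1
  (g (f (w))) = g(1,) = 0
  (p (g (f (w)))) = p(0,) = 3

value = 3


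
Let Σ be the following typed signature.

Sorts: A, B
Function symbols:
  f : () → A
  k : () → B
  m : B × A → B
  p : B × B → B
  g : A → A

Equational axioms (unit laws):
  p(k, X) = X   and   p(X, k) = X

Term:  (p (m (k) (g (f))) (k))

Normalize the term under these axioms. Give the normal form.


normal form = (m (k) (g (f)))

1. (p (m (k) (g (f))) (k))  →  (m (k) (g (f)))


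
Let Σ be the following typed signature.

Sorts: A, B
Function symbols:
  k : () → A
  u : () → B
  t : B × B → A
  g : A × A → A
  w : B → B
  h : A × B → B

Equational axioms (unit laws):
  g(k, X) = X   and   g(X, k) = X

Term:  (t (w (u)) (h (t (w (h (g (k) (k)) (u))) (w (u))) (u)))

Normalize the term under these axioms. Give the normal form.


1. (t (w (u)) (h (t (w (h (g (k) (k)) (u))) (w (u))) (u)))  →  (t (w (u)) (h (t (w (h (k) (u))) (w (u))) (u)))

normal form = (t (w (u)) (h (t (w (h (k) (u))) (w (u))) (u)))


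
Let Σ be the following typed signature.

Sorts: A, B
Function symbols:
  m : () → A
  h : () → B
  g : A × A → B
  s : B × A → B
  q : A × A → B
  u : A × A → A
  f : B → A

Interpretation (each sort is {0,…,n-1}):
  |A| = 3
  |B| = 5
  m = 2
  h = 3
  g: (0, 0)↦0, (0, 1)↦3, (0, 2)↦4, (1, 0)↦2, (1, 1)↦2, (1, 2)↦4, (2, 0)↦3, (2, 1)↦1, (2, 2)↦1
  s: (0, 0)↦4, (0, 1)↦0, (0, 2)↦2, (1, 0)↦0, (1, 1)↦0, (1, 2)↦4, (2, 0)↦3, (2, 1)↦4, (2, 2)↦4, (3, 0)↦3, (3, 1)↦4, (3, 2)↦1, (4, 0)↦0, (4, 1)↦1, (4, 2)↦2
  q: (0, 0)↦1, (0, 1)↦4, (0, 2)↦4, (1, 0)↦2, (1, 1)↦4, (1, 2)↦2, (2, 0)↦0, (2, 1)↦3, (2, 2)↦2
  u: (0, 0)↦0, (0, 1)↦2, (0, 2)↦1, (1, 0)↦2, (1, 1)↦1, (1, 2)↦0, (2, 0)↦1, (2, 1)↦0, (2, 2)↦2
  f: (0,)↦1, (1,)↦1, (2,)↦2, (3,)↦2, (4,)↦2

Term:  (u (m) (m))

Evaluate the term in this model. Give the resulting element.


  m = 2
  m = 2
  (u (m) (m)) = u(2, 2) = 2

value = 2


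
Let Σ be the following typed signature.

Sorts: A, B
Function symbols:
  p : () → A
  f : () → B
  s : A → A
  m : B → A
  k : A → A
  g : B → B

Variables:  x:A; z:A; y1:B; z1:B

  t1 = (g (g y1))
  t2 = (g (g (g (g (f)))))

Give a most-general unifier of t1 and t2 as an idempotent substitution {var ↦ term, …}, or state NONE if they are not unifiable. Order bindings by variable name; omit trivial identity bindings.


{y1 ↦ (g (g (f)))}


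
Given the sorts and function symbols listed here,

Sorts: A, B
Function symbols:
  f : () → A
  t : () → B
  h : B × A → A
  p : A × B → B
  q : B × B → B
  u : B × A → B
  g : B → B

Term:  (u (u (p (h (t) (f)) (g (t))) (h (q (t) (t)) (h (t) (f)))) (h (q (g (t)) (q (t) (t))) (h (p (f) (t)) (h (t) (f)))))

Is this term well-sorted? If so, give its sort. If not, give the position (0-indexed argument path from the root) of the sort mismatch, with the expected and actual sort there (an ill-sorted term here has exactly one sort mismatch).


        (t) : B
        (f) : A
      (h (t) (f)) : A
        (t) : B
      (g (t)) : B
    (p (h (t) (f)) (g (t))) : B
        (t) : B
        (t) : B
      (q (t) (t)) : B
        (t) : B
        (f) : A
      (h (t) (f)) : A
    (h (q (t) (t)) (h (t) (f))) : A
  (u (p (h (t) (f)) (g (t))) (h (q (t) (t)) (h (t) (f)))) : B
        (t) : B
      (g (t)) : B
        (t) : B
        (t) : B
      (q (t) (t)) : B
    (q (g (t)) (q (t) (t))) : B
        (f) : A
        (t) : B
      (p (f) (t)) : B
        (t) : B
        (f) : A
      (h (t) (f)) : A
    (h (p (f) (t)) (h (t) (f))) : A
  (h (q (g (t)) (q (t) (t))) (h (p (f) (t)) (h (t) (f)))) : A
(u (u (p (h (t) (f)) (g (t))) (h (q (t) (t)) (h (t) (f)))) (h (q (g (t)) (q (t) (t))) (h (p (f) (t)) (h (t) (f))))) : B

well-sorted; sort = B


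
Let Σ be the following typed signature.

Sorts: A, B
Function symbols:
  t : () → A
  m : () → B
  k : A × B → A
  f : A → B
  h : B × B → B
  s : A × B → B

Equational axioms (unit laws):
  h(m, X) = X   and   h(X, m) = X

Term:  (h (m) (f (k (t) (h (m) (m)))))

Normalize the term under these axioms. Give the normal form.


normal form = (f (k (t) (m)))

1. (h (m) (f (k (t) (h (m) (m)))))  →  (f (k (t) (h (m) (m))))
2. (f (k (t) (h (m) (m))))  →  (f (k (t) (m)))


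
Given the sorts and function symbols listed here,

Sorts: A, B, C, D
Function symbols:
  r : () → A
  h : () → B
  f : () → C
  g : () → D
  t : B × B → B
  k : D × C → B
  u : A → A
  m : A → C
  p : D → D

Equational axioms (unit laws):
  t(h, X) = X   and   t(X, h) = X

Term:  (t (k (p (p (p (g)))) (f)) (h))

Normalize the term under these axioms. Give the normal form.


1. (t (k (p (p (p (g)))) (f)) (h))  →  (k (p (p (p (g)))) (f))

normal form = (k (p (p (p (g)))) (f))


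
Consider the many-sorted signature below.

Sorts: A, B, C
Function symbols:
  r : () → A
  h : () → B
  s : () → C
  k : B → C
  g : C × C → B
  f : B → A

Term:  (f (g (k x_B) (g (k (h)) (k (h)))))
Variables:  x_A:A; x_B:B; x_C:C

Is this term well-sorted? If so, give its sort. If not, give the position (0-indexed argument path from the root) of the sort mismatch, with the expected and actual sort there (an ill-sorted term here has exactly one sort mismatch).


ill-sorted at position [0, 1]: expected C, got B

      x_B : B
    (k x_B) : C
        (h) : B
      (k (h)) : C
        (h) : B
      (k (h)) : C
    (g (k (h)) (k (h))) : B
  (g (k x_B) (g (k (h)) (k (h)))) : ✗ arg 1 at [0, 1] has sort B, expected C


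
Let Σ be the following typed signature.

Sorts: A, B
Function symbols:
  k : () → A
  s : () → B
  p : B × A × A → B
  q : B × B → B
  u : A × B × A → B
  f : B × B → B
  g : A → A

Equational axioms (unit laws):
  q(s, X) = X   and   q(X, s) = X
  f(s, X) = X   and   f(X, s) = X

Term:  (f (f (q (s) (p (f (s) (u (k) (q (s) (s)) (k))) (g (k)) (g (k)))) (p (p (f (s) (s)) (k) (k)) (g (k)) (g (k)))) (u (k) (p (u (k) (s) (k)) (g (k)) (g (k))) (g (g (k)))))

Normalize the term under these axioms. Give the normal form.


1. (f (f (q (s) (p (f (s) (u (k) (q (s) (s)) (k))) (g (k)) (g (k)))) (p (p (f (s) (s)) (k) (k)) (g (k)) (g (k)))) (u (k) (p (u (k) (s) (k)) (g (k)) (g (k))) (g (g (k)))))  →  (f (f (p (f (s) (u (k) (q (s) (s)) (k))) (g (k)) (g (k))) (p (p (f (s) (s)) (k) (k)) (g (k)) (g (k)))) (u (k) (p (u (k) (s) (k)) (g (k)) (g (k))) (g (g (k)))))
2. (f (f (p (f (s) (u (k) (q (s) (s)) (k))) (g (k)) (g (k))) (p (p (f (s) (s)) (k) (k)) (g (k)) (g (k)))) (u (k) (p (u (k) (s) (k)) (g (k)) (g (k))) (g (g (k)))))  →  (f (f (p (u (k) (q (s) (s)) (k)) (g (k)) (g (k))) (p (p (f (s) (s)) (k) (k)) (g (k)) (g (k)))) (u (k) (p (u (k) (s) (k)) (g (k)) (g (k))) (g (g (k)))))
3. (f (f (p (u (k) (q (s) (s)) (k)) (g (k)) (g (k))) (p (p (f (s) (s)) (k) (k)) (g (k)) (g (k)))) (u (k) (p (u (k) (s) (k)) (g (k)) (g (k))) (g (g (k)))))  →  (f (f (p (u (k) (s) (k)) (g (k)) (g (k))) (p (p (f (s) (s)) (k) (k)) (g (k)) (g (k)))) (u (k) (p (u (k) (s) (k)) (g (k)) (g (k))) (g (g (k)))))
4. (f (f (p (u (k) (s) (k)) (g (k)) (g (k))) (p (p (f (s) (s)) (k) (k)) (g (k)) (g (k)))) (u (k) (p (u (k) (s) (k)) (g (k)) (g (k))) (g (g (k)))))  →  (f (f (p (u (k) (s) (k)) (g (k)) (g (k))) (p (p (s) (k) (k)) (g (k)) (g (k)))) (u (k) (p (u (k) (s) (k)) (g (k)) (g (k))) (g (g (k)))))

normal form = (f (f (p (u (k) (s) (k)) (g (k)) (g (k))) (p (p (s) (k) (k)) (g (k)) (g (k)))) (u (k) (p (u (k) (s) (k)) (g (k)) (g (k))) (g (g (k)))))
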